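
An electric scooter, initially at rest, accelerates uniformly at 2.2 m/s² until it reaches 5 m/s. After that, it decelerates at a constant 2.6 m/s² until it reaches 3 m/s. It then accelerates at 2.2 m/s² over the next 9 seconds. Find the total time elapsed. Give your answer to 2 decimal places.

12.04 s

Phase 1 (accelerating): v₀ = 0 m/s, a = 2.2 m/s².
v = v₀ + at → t = (5 − 0) / 2.2 = 2.27 s
v² = v₀² + 2aΔx → Δx = (5² − 0²)/(2·2.2) = 5.68 m

Phase 2 (decelerating): v₀ = 5.00 m/s, a = -2.6 m/s².
v = v₀ + at → t = (3 − 5.00) / -2.6 = 0.769 s
v² = v₀² + 2aΔx → Δx = (3² − 5.00²)/(2·-2.6) = 3.08 m

Phase 3 (accelerating): v₀ = 3.00 m/s, a = 2.2 m/s².
v = v₀ + at = 3.00 + (2.2)(9) = 22.8 m/s
Δx = v₀t + ½at² = 3.00·9 + 0.5·2.2·9² = 116 m
Total time = 2.27 + 0.769 + 9.00 = 12.0 s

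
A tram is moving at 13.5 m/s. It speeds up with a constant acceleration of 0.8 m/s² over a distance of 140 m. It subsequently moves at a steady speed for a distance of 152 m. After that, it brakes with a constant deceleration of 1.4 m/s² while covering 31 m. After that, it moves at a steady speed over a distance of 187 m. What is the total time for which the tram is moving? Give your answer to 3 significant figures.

Phase 1 (accelerating): v₀ = 13.5 m/s, a = 0.8 m/s².
v² = v₀² + 2aΔx = 13.5² + 2·0.8·140 = 406 → v = 20.2 m/s
t = (v − v₀)/a = (20.2 − 13.5)/0.8 = 8.32 s

Phase 2 (constant speed): v₀ = 20.2 m/s, a = 0 m/s².
Constant speed: t = d/v = 152/20.2 = 7.54 s

Phase 3 (decelerating): v₀ = 20.2 m/s, a = -1.4 m/s².
v² = v₀² + 2aΔx = 20.2² + 2·-1.4·31 = 319 → v = 17.9 m/s
t = (v − v₀)/a = (17.9 − 20.2)/-1.4 = 1.63 s

Phase 4 (constant speed): v₀ = 17.9 m/s, a = 0 m/s².
Constant speed: t = d/v = 187/17.9 = 10.5 s
Total time = 8.32 + 7.54 + 1.63 + 10.5 = 28.0 s

28.0 s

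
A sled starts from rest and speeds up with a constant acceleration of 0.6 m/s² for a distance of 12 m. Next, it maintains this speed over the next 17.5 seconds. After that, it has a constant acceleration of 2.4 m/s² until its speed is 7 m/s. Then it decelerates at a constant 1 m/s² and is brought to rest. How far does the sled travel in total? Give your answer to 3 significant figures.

110 m

Phase 1 (accelerating): v₀ = 0 m/s, a = 0.6 m/s².
v² = v₀² + 2aΔx = 0² + 2·0.6·12 = 14.4 → v = 3.79 m/s
t = (v − v₀)/a = (3.79 − 0)/0.6 = 6.32 s

Phase 2 (constant speed): v₀ = 3.79 m/s, a = 0 m/s².
v = v₀ + at = 3.79 + (0)(17.5) = 3.79 m/s
Δx = v₀t + ½at² = 3.79·17.5 + 0.5·0·17.5² = 66.4 m

Phase 3 (accelerating): v₀ = 3.79 m/s, a = 2.4 m/s².
v = v₀ + at → t = (7 − 3.79) / 2.4 = 1.34 s
v² = v₀² + 2aΔx → Δx = (7² − 3.79²)/(2·2.4) = 7.21 m

Phase 4 (decelerating): v₀ = 7.00 m/s, a = -1 m/s².
v = v₀ + at → t = (0 − 7.00) / -1 = 7.00 s
v² = v₀² + 2aΔx → Δx = (0² − 7.00²)/(2·-1) = 24.5 m
Total distance = 12.0 + 66.4 + 7.21 + 24.5 = 110 m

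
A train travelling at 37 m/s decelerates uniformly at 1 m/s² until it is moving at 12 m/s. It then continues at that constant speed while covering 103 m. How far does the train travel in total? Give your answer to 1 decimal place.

715.5 m

Phase 1 (decelerating): v₀ = 37.0 m/s, a = -1 m/s².
v = v₀ + at → t = (12 − 37.0) / -1 = 25.0 s
v² = v₀² + 2aΔx → Δx = (12² − 37.0²)/(2·-1) = 612 m

Phase 2 (constant speed): v₀ = 12.0 m/s, a = 0 m/s².
Constant speed: t = d/v = 103/12.0 = 8.58 s
Total distance = 612 + 103 = 716 m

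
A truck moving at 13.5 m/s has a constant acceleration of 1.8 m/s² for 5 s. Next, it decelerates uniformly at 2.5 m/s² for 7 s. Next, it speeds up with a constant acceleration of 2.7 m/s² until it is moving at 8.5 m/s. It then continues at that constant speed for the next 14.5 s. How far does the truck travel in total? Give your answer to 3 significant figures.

Phase 1 (accelerating): v₀ = 13.5 m/s, a = 1.8 m/s².
v = v₀ + at = 13.5 + (1.8)(5) = 22.5 m/s
Δx = v₀t + ½at² = 13.5·5 + 0.5·1.8·5² = 90.0 m

Phase 2 (decelerating): v₀ = 22.5 m/s, a = -2.5 m/s².
v = v₀ + at = 22.5 + (-2.5)(7) = 5.00 m/s
Δx = v₀t + ½at² = 22.5·7 + 0.5·-2.5·7² = 96.2 m

Phase 3 (accelerating): v₀ = 5.00 m/s, a = 2.7 m/s².
v = v₀ + at → t = (8.5 − 5.00) / 2.7 = 1.30 s
v² = v₀² + 2aΔx → Δx = (8.5² − 5.00²)/(2·2.7) = 8.75 m

Phase 4 (constant speed): v₀ = 8.50 m/s, a = 0 m/s².
v = v₀ + at = 8.50 + (0)(14.5) = 8.50 m/s
Δx = v₀t + ½at² = 8.50·14.5 + 0.5·0·14.5² = 123 m
Total distance = 90.0 + 96.2 + 8.75 + 123 = 318 m

318 m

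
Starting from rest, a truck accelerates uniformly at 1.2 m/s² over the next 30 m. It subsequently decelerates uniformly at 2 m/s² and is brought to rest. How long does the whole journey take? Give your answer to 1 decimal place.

Phase 1 (accelerating): v₀ = 0 m/s, a = 1.2 m/s².
v² = v₀² + 2aΔx = 0² + 2·1.2·30 = 72.0 → v = 8.49 m/s
t = (v − v₀)/a = (8.49 − 0)/1.2 = 7.07 s

Phase 2 (decelerating): v₀ = 8.49 m/s, a = -2 m/s².
v = v₀ + at → t = (0 − 8.49) / -2 = 4.24 s
v² = v₀² + 2aΔx → Δx = (0² − 8.49²)/(2·-2) = 18.0 m
Total time = 7.07 + 4.24 = 11.3 s

11.3 s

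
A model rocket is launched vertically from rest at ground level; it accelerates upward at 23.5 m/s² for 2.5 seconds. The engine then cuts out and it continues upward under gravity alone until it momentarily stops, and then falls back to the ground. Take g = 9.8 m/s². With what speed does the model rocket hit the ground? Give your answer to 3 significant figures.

Phase 1 (powered ascent): v₀ = 0 m/s, a = 23.5 m/s².
v = v₀ + at = 0 + (23.5)(2.5) = 58.8 m/s
Δx = v₀t + ½at² = 0·2.5 + 0.5·23.5·2.5² = 73.4 m

Phase 2 (coasting upward): v₀ = 58.8 m/s, a = -9.8 m/s².
v = v₀ + at → t = (0 − 58.8) / -9.8 = 5.99 s
v² = v₀² + 2aΔx → Δx = (0² − 58.8²)/(2·-9.8) = 176 m

Phase 3 (free fall): v₀ = 0 m/s, a = -9.8 m/s².
Falls 250 m from rest: t = √(2·250/9.8) = 7.14 s; v = g·t = 69.9 m/s.
Impact speed = 69.9 m/s

69.9 m/s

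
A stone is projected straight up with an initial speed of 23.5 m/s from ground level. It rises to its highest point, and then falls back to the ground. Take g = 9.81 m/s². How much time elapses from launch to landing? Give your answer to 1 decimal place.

4.8 s

Phase 1 (rising): v₀ = 23.5 m/s, a = -9.81 m/s².
v = v₀ + at → t = (0 − 23.5) / -9.81 = 2.40 s
v² = v₀² + 2aΔx → Δx = (0² − 23.5²)/(2·-9.81) = 28.1 m

Phase 2 (falling): v₀ = 0 m/s, a = -9.81 m/s².
Falls 28.1 m from rest: t = √(2·28.1/9.81) = 2.40 s; v = g·t = 23.5 m/s.
Total time = 2.40 + 2.40 = 4.79 s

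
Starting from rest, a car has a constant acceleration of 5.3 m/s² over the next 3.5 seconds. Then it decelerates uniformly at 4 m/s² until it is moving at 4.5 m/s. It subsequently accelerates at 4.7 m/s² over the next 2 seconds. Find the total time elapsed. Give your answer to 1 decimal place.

Phase 1 (accelerating): v₀ = 0 m/s, a = 5.3 m/s².
v = v₀ + at = 0 + (5.3)(3.5) = 18.6 m/s
Δx = v₀t + ½at² = 0·3.5 + 0.5·5.3·3.5² = 32.5 m

Phase 2 (decelerating): v₀ = 18.6 m/s, a = -4 m/s².
v = v₀ + at → t = (4.5 − 18.6) / -4 = 3.51 s
v² = v₀² + 2aΔx → Δx = (4.5² − 18.6²)/(2·-4) = 40.5 m

Phase 3 (accelerating): v₀ = 4.50 m/s, a = 4.7 m/s².
v = v₀ + at = 4.50 + (4.7)(2) = 13.9 m/s
Δx = v₀t + ½at² = 4.50·2 + 0.5·4.7·2² = 18.4 m
Total time = 3.50 + 3.51 + 2.00 = 9.01 s

9.0 s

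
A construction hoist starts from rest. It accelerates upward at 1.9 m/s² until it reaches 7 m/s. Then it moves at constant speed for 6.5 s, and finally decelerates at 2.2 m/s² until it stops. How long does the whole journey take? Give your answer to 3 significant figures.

13.4 s

Phase 1 (accelerating): v₀ = 0 m/s, a = 1.9 m/s².
v = v₀ + at → t = (7 − 0) / 1.9 = 3.68 s
v² = v₀² + 2aΔx → Δx = (7² − 0²)/(2·1.9) = 12.9 m

Phase 2 (constant speed): v₀ = 7.00 m/s, a = 0 m/s².
v = v₀ + at = 7.00 + (0)(6.5) = 7.00 m/s
Δx = v₀t + ½at² = 7.00·6.5 + 0.5·0·6.5² = 45.5 m

Phase 3 (decelerating): v₀ = 7.00 m/s, a = -2.2 m/s².
v = v₀ + at → t = (0 − 7.00) / -2.2 = 3.18 s
v² = v₀² + 2aΔx → Δx = (0² − 7.00²)/(2·-2.2) = 11.1 m
Total time = 3.68 + 6.50 + 3.18 = 13.4 s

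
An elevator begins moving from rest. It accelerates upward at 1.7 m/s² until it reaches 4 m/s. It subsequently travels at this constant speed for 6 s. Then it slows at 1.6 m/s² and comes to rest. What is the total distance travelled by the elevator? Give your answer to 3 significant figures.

33.7 m

Phase 1 (accelerating): v₀ = 0 m/s, a = 1.7 m/s².
v = v₀ + at → t = (4 − 0) / 1.7 = 2.35 s
v² = v₀² + 2aΔx → Δx = (4² − 0²)/(2·1.7) = 4.71 m

Phase 2 (constant speed): v₀ = 4.00 m/s, a = 0 m/s².
v = v₀ + at = 4.00 + (0)(6) = 4.00 m/s
Δx = v₀t + ½at² = 4.00·6 + 0.5·0·6² = 24.0 m

Phase 3 (decelerating): v₀ = 4.00 m/s, a = -1.6 m/s².
v = v₀ + at → t = (0 − 4.00) / -1.6 = 2.50 s
v² = v₀² + 2aΔx → Δx = (0² − 4.00²)/(2·-1.6) = 5.00 m
Total distance = 4.71 + 24.0 + 5.00 = 33.7 m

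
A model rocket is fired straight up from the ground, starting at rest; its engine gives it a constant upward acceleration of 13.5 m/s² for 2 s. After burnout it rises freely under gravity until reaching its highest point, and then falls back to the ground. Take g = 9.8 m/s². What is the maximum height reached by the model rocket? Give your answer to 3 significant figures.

Phase 1 (powered ascent): v₀ = 0 m/s, a = 13.5 m/s².
v = v₀ + at = 0 + (13.5)(2) = 27.0 m/s
Δx = v₀t + ½at² = 0·2 + 0.5·13.5·2² = 27.0 m

Phase 2 (coasting upward): v₀ = 27.0 m/s, a = -9.8 m/s².
v = v₀ + at → t = (0 − 27.0) / -9.8 = 2.76 s
v² = v₀² + 2aΔx → Δx = (0² − 27.0²)/(2·-9.8) = 37.2 m
Maximum height = 27.0 + 37.2 = 64.2 m

64.2 m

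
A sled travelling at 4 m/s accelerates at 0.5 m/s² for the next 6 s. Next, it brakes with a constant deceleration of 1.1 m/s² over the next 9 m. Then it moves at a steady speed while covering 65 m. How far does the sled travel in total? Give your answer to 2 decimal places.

Phase 1 (accelerating): v₀ = 4.00 m/s, a = 0.5 m/s².
v = v₀ + at = 4.00 + (0.5)(6) = 7.00 m/s
Δx = v₀t + ½at² = 4.00·6 + 0.5·0.5·6² = 33.0 m

Phase 2 (decelerating): v₀ = 7.00 m/s, a = -1.1 m/s².
v² = v₀² + 2aΔx = 7.00² + 2·-1.1·9 = 29.2 → v = 5.40 m/s
t = (v − v₀)/a = (5.40 − 7.00)/-1.1 = 1.45 s

Phase 3 (constant speed): v₀ = 5.40 m/s, a = 0 m/s².
Constant speed: t = d/v = 65/5.40 = 12.0 s
Total distance = 33.0 + 9.00 + 65.0 = 107 m

107.00 m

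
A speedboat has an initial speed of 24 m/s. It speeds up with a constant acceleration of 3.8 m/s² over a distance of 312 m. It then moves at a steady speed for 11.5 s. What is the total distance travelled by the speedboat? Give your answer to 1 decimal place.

936.3 m

Phase 1 (accelerating): v₀ = 24.0 m/s, a = 3.8 m/s².
v² = v₀² + 2aΔx = 24.0² + 2·3.8·312 = 2950 → v = 54.3 m/s
t = (v − v₀)/a = (54.3 − 24.0)/3.8 = 7.97 s

Phase 2 (constant speed): v₀ = 54.3 m/s, a = 0 m/s².
v = v₀ + at = 54.3 + (0)(11.5) = 54.3 m/s
Δx = v₀t + ½at² = 54.3·11.5 + 0.5·0·11.5² = 624 m
Total distance = 312 + 624 = 936 m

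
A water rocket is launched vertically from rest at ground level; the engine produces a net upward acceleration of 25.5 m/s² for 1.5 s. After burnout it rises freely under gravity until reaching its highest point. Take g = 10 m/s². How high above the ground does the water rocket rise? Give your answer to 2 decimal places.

Phase 1 (powered ascent): v₀ = 0 m/s, a = 25.5 m/s².
v = v₀ + at = 0 + (25.5)(1.5) = 38.2 m/s
Δx = v₀t + ½at² = 0·1.5 + 0.5·25.5·1.5² = 28.7 m

Phase 2 (coasting upward): v₀ = 38.2 m/s, a = -10 m/s².
v = v₀ + at → t = (0 − 38.2) / -10 = 3.83 s
v² = v₀² + 2aΔx → Δx = (0² − 38.2²)/(2·-10) = 73.2 m
Maximum height = 28.7 + 73.2 = 102 m

101.84 m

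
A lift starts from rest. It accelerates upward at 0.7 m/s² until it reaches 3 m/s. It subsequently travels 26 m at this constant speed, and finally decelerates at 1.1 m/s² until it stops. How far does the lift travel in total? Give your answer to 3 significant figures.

36.5 m

Phase 1 (accelerating): v₀ = 0 m/s, a = 0.7 m/s².
v = v₀ + at → t = (3 − 0) / 0.7 = 4.29 s
v² = v₀² + 2aΔx → Δx = (3² − 0²)/(2·0.7) = 6.43 m

Phase 2 (constant speed): v₀ = 3.00 m/s, a = 0 m/s².
Constant speed: t = d/v = 26/3.00 = 8.67 s

Phase 3 (decelerating): v₀ = 3.00 m/s, a = -1.1 m/s².
v = v₀ + at → t = (0 − 3.00) / -1.1 = 2.73 s
v² = v₀² + 2aΔx → Δx = (0² − 3.00²)/(2·-1.1) = 4.09 m
Total distance = 6.43 + 26.0 + 4.09 = 36.5 m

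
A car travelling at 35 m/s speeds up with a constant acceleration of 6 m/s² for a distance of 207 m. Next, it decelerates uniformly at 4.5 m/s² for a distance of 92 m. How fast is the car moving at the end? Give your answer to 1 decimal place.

Phase 1 (accelerating): v₀ = 35.0 m/s, a = 6 m/s².
v² = v₀² + 2aΔx = 35.0² + 2·6·207 = 3710 → v = 60.9 m/s
t = (v − v₀)/a = (60.9 − 35.0)/6 = 4.32 s

Phase 2 (decelerating): v₀ = 60.9 m/s, a = -4.5 m/s².
v² = v₀² + 2aΔx = 60.9² + 2·-4.5·92 = 2880 → v = 53.7 m/s
t = (v − v₀)/a = (53.7 − 60.9)/-4.5 = 1.61 s
Final speed = 53.7 m/s

53.7 m/s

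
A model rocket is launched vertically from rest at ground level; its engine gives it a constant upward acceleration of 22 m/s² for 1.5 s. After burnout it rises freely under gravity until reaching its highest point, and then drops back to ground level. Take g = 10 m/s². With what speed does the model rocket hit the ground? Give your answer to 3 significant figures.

Phase 1 (powered ascent): v₀ = 0 m/s, a = 22 m/s².
v = v₀ + at = 0 + (22)(1.5) = 33.0 m/s
Δx = v₀t + ½at² = 0·1.5 + 0.5·22·1.5² = 24.8 m

Phase 2 (coasting upward): v₀ = 33.0 m/s, a = -10 m/s².
v = v₀ + at → t = (0 − 33.0) / -10 = 3.30 s
v² = v₀² + 2aΔx → Δx = (0² − 33.0²)/(2·-10) = 54.5 m

Phase 3 (free fall): v₀ = 0 m/s, a = -10 m/s².
Falls 79.2 m from rest: t = √(2·79.2/10) = 3.98 s; v = g·t = 39.8 m/s.
Impact speed = 39.8 m/s

39.8 m/s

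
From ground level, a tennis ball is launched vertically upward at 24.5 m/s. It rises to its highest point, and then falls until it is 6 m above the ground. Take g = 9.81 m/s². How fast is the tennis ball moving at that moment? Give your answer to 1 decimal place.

Phase 1 (rising): v₀ = 24.5 m/s, a = -9.81 m/s².
v = v₀ + at → t = (0 − 24.5) / -9.81 = 2.50 s
v² = v₀² + 2aΔx → Δx = (0² − 24.5²)/(2·-9.81) = 30.6 m

Phase 2 (falling): v₀ = 0 m/s, a = -9.81 m/s².
Falls 24.6 m from rest: t = √(2·24.6/9.81) = 2.24 s; v = g·t = 22.0 m/s.
Final speed = 22.0 m/s

22.0 m/s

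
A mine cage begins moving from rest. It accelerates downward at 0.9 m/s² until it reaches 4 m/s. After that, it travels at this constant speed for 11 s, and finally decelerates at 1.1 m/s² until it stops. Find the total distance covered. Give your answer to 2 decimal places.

Phase 1 (accelerating): v₀ = 0 m/s, a = 0.9 m/s².
v = v₀ + at → t = (4 − 0) / 0.9 = 4.44 s
v² = v₀² + 2aΔx → Δx = (4² − 0²)/(2·0.9) = 8.89 m

Phase 2 (constant speed): v₀ = 4.00 m/s, a = 0 m/s².
v = v₀ + at = 4.00 + (0)(11) = 4.00 m/s
Δx = v₀t + ½at² = 4.00·11 + 0.5·0·11² = 44.0 m

Phase 3 (decelerating): v₀ = 4.00 m/s, a = -1.1 m/s².
v = v₀ + at → t = (0 − 4.00) / -1.1 = 3.64 s
v² = v₀² + 2aΔx → Δx = (0² − 4.00²)/(2·-1.1) = 7.27 m
Total distance = 8.89 + 44.0 + 7.27 = 60.2 m

60.16 m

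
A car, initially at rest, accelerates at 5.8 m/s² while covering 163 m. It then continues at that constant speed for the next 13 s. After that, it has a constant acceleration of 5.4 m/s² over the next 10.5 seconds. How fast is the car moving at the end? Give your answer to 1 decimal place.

100.2 m/s

Phase 1 (accelerating): v₀ = 0 m/s, a = 5.8 m/s².
v² = v₀² + 2aΔx = 0² + 2·5.8·163 = 1890 → v = 43.5 m/s
t = (v − v₀)/a = (43.5 − 0)/5.8 = 7.50 s

Phase 2 (constant speed): v₀ = 43.5 m/s, a = 0 m/s².
v = v₀ + at = 43.5 + (0)(13) = 43.5 m/s
Δx = v₀t + ½at² = 43.5·13 + 0.5·0·13² = 565 m

Phase 3 (accelerating): v₀ = 43.5 m/s, a = 5.4 m/s².
v = v₀ + at = 43.5 + (5.4)(10.5) = 100 m/s
Δx = v₀t + ½at² = 43.5·10.5 + 0.5·5.4·10.5² = 754 m
Final speed = 100 m/s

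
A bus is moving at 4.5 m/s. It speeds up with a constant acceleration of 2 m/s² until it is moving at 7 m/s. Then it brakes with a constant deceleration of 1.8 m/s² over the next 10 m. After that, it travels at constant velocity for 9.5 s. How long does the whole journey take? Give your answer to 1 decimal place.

12.6 s

Phase 1 (accelerating): v₀ = 4.50 m/s, a = 2 m/s².
v = v₀ + at → t = (7 − 4.50) / 2 = 1.25 s
v² = v₀² + 2aΔx → Δx = (7² − 4.50²)/(2·2) = 7.19 m

Phase 2 (decelerating): v₀ = 7.00 m/s, a = -1.8 m/s².
v² = v₀² + 2aΔx = 7.00² + 2·-1.8·10 = 13.0 → v = 3.61 m/s
t = (v − v₀)/a = (3.61 − 7.00)/-1.8 = 1.89 s

Phase 3 (constant speed): v₀ = 3.61 m/s, a = 0 m/s².
v = v₀ + at = 3.61 + (0)(9.5) = 3.61 m/s
Δx = v₀t + ½at² = 3.61·9.5 + 0.5·0·9.5² = 34.3 m
Total time = 1.25 + 1.89 + 9.50 = 12.6 s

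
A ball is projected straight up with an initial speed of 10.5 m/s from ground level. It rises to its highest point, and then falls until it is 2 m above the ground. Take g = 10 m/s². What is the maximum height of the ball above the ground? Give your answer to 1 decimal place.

5.5 m

Phase 1 (rising): v₀ = 10.5 m/s, a = -10 m/s².
v = v₀ + at → t = (0 − 10.5) / -10 = 1.05 s
v² = v₀² + 2aΔx → Δx = (0² − 10.5²)/(2·-10) = 5.51 m
Maximum height = 5.51 m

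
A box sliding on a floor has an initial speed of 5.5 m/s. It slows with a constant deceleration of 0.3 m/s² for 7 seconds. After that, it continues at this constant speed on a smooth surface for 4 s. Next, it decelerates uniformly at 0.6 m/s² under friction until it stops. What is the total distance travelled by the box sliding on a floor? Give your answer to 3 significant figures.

54.4 m

Phase 1 (decelerating): v₀ = 5.50 m/s, a = -0.3 m/s².
v = v₀ + at = 5.50 + (-0.3)(7) = 3.40 m/s
Δx = v₀t + ½at² = 5.50·7 + 0.5·-0.3·7² = 31.1 m

Phase 2 (constant speed): v₀ = 3.40 m/s, a = 0 m/s².
v = v₀ + at = 3.40 + (0)(4) = 3.40 m/s
Δx = v₀t + ½at² = 3.40·4 + 0.5·0·4² = 13.6 m

Phase 3 (decelerating): v₀ = 3.40 m/s, a = -0.6 m/s².
v = v₀ + at → t = (0 − 3.40) / -0.6 = 5.67 s
v² = v₀² + 2aΔx → Δx = (0² − 3.40²)/(2·-0.6) = 9.63 m
Total distance = 31.1 + 13.6 + 9.63 = 54.4 m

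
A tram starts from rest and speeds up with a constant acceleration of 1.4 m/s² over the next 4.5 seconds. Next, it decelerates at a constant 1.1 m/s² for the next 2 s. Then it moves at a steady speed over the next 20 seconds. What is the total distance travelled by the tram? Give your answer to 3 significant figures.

Phase 1 (accelerating): v₀ = 0 m/s, a = 1.4 m/s².
v = v₀ + at = 0 + (1.4)(4.5) = 6.30 m/s
Δx = v₀t + ½at² = 0·4.5 + 0.5·1.4·4.5² = 14.2 m

Phase 2 (decelerating): v₀ = 6.30 m/s, a = -1.1 m/s².
v = v₀ + at = 6.30 + (-1.1)(2) = 4.10 m/s
Δx = v₀t + ½at² = 6.30·2 + 0.5·-1.1·2² = 10.4 m

Phase 3 (constant speed): v₀ = 4.10 m/s, a = 0 m/s².
v = v₀ + at = 4.10 + (0)(20) = 4.10 m/s
Δx = v₀t + ½at² = 4.10·20 + 0.5·0·20² = 82.0 m
Total distance = 14.2 + 10.4 + 82.0 = 107 m

107 m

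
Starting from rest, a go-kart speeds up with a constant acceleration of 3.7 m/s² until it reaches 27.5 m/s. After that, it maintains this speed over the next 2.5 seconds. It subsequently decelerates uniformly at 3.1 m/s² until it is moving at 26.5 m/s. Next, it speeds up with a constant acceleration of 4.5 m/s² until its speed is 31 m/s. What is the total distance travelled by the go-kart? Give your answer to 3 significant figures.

208 m

Phase 1 (accelerating): v₀ = 0 m/s, a = 3.7 m/s².
v = v₀ + at → t = (27.5 − 0) / 3.7 = 7.43 s
v² = v₀² + 2aΔx → Δx = (27.5² − 0²)/(2·3.7) = 102 m

Phase 2 (constant speed): v₀ = 27.5 m/s, a = 0 m/s².
v = v₀ + at = 27.5 + (0)(2.5) = 27.5 m/s
Δx = v₀t + ½at² = 27.5·2.5 + 0.5·0·2.5² = 68.8 m

Phase 3 (decelerating): v₀ = 27.5 m/s, a = -3.1 m/s².
v = v₀ + at → t = (26.5 − 27.5) / -3.1 = 0.323 s
v² = v₀² + 2aΔx → Δx = (26.5² − 27.5²)/(2·-3.1) = 8.71 m

Phase 4 (accelerating): v₀ = 26.5 m/s, a = 4.5 m/s².
v = v₀ + at → t = (31 − 26.5) / 4.5 = 1.00 s
v² = v₀² + 2aΔx → Δx = (31² − 26.5²)/(2·4.5) = 28.8 m
Total distance = 102 + 68.8 + 8.71 + 28.8 = 208 m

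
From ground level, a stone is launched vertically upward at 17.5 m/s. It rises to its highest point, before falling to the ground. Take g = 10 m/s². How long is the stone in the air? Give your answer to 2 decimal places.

Phase 1 (rising): v₀ = 17.5 m/s, a = -10 m/s².
v = v₀ + at → t = (0 − 17.5) / -10 = 1.75 s
v² = v₀² + 2aΔx → Δx = (0² − 17.5²)/(2·-10) = 15.3 m

Phase 2 (falling): v₀ = 0 m/s, a = -10 m/s².
Falls 15.3 m from rest: t = √(2·15.3/10) = 1.75 s; v = g·t = 17.5 m/s.
Total time = 1.75 + 1.75 = 3.50 s

3.50 s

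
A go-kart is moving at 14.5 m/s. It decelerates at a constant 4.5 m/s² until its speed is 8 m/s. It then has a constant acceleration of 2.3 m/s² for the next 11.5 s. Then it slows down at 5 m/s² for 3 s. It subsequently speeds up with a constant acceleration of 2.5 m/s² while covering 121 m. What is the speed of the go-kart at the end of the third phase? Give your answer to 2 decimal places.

Phase 1 (decelerating): v₀ = 14.5 m/s, a = -4.5 m/s².
v = v₀ + at → t = (8 − 14.5) / -4.5 = 1.44 s
v² = v₀² + 2aΔx → Δx = (8² − 14.5²)/(2·-4.5) = 16.2 m

Phase 2 (accelerating): v₀ = 8.00 m/s, a = 2.3 m/s².
v = v₀ + at = 8.00 + (2.3)(11.5) = 34.5 m/s
Δx = v₀t + ½at² = 8.00·11.5 + 0.5·2.3·11.5² = 244 m

Phase 3 (decelerating): v₀ = 34.5 m/s, a = -5 m/s².
v = v₀ + at = 34.5 + (-5)(3) = 19.5 m/s
Δx = v₀t + ½at² = 34.5·3 + 0.5·-5·3² = 80.9 m
Speed at end of phase 3 = 19.5 m/s

19.45 m/s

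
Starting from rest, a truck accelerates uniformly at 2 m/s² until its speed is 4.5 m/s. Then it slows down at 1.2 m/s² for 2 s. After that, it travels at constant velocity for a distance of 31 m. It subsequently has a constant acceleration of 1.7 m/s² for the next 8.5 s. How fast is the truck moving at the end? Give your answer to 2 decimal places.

Phase 1 (accelerating): v₀ = 0 m/s, a = 2 m/s².
v = v₀ + at → t = (4.5 − 0) / 2 = 2.25 s
v² = v₀² + 2aΔx → Δx = (4.5² − 0²)/(2·2) = 5.06 m

Phase 2 (decelerating): v₀ = 4.50 m/s, a = -1.2 m/s².
v = v₀ + at = 4.50 + (-1.2)(2) = 2.10 m/s
Δx = v₀t + ½at² = 4.50·2 + 0.5·-1.2·2² = 6.60 m

Phase 3 (constant speed): v₀ = 2.10 m/s, a = 0 m/s².
Constant speed: t = d/v = 31/2.10 = 14.8 s

Phase 4 (accelerating): v₀ = 2.10 m/s, a = 1.7 m/s².
v = v₀ + at = 2.10 + (1.7)(8.5) = 16.6 m/s
Δx = v₀t + ½at² = 2.10·8.5 + 0.5·1.7·8.5² = 79.3 m
Final speed = 16.6 m/s

16.55 m/s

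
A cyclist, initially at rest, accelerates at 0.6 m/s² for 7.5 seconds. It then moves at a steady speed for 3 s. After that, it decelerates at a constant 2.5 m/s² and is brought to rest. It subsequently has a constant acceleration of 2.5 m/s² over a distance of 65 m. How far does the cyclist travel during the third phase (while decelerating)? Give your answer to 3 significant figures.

Phase 1 (accelerating): v₀ = 0 m/s, a = 0.6 m/s².
v = v₀ + at = 0 + (0.6)(7.5) = 4.50 m/s
Δx = v₀t + ½at² = 0·7.5 + 0.5·0.6·7.5² = 16.9 m

Phase 2 (constant speed): v₀ = 4.50 m/s, a = 0 m/s².
v = v₀ + at = 4.50 + (0)(3) = 4.50 m/s
Δx = v₀t + ½at² = 4.50·3 + 0.5·0·3² = 13.5 m

Phase 3 (decelerating): v₀ = 4.50 m/s, a = -2.5 m/s².
v = v₀ + at → t = (0 − 4.50) / -2.5 = 1.80 s
v² = v₀² + 2aΔx → Δx = (0² − 4.50²)/(2·-2.5) = 4.05 m
Distance in phase 3 = 4.05 m

4.05 m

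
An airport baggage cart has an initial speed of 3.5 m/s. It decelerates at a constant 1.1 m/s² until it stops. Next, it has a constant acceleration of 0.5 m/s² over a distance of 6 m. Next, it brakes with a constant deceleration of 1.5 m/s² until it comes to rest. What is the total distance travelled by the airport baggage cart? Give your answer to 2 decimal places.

13.57 m

Phase 1 (decelerating): v₀ = 3.50 m/s, a = -1.1 m/s².
v = v₀ + at → t = (0 − 3.50) / -1.1 = 3.18 s
v² = v₀² + 2aΔx → Δx = (0² − 3.50²)/(2·-1.1) = 5.57 m

Phase 2 (accelerating): v₀ = 0 m/s, a = 0.5 m/s².
v² = v₀² + 2aΔx = 0² + 2·0.5·6 = 6.00 → v = 2.45 m/s
t = (v − v₀)/a = (2.45 − 0)/0.5 = 4.90 s

Phase 3 (decelerating): v₀ = 2.45 m/s, a = -1.5 m/s².
v = v₀ + at → t = (0 − 2.45) / -1.5 = 1.63 s
v² = v₀² + 2aΔx → Δx = (0² − 2.45²)/(2·-1.5) = 2.00 m
Total distance = 5.57 + 6.00 + 2.00 = 13.6 m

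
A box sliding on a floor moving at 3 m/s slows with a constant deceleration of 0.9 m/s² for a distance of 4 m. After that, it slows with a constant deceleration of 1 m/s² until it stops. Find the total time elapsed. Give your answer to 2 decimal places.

Phase 1 (decelerating): v₀ = 3.00 m/s, a = -0.9 m/s².
v² = v₀² + 2aΔx = 3.00² + 2·-0.9·4 = 1.80 → v = 1.34 m/s
t = (v − v₀)/a = (1.34 − 3.00)/-0.9 = 1.84 s

Phase 2 (decelerating): v₀ = 1.34 m/s, a = -1 m/s².
v = v₀ + at → t = (0 − 1.34) / -1 = 1.34 s
v² = v₀² + 2aΔx → Δx = (0² − 1.34²)/(2·-1) = 0.900 m
Total time = 1.84 + 1.34 = 3.18 s

3.18 s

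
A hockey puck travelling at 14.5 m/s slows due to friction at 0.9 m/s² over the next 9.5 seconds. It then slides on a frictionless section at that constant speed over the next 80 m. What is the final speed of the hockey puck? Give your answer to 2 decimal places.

Phase 1 (decelerating): v₀ = 14.5 m/s, a = -0.9 m/s².
v = v₀ + at = 14.5 + (-0.9)(9.5) = 5.95 m/s
Δx = v₀t + ½at² = 14.5·9.5 + 0.5·-0.9·9.5² = 97.1 m

Phase 2 (constant speed): v₀ = 5.95 m/s, a = 0 m/s².
Constant speed: t = d/v = 80/5.95 = 13.4 s
Final speed = 5.95 m/s

5.95 m/s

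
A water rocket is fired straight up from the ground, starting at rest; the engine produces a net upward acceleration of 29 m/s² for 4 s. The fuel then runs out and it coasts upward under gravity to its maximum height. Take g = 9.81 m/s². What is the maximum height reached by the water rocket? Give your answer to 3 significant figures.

918 m

Phase 1 (powered ascent): v₀ = 0 m/s, a = 29 m/s².
v = v₀ + at = 0 + (29)(4) = 116 m/s
Δx = v₀t + ½at² = 0·4 + 0.5·29·4² = 232 m

Phase 2 (coasting upward): v₀ = 116 m/s, a = -9.81 m/s².
v = v₀ + at → t = (0 − 116) / -9.81 = 11.8 s
v² = v₀² + 2aΔx → Δx = (0² − 116²)/(2·-9.81) = 686 m
Maximum height = 232 + 686 = 918 m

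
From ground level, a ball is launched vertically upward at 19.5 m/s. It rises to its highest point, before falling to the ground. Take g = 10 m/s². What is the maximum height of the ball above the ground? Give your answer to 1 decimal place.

Phase 1 (rising): v₀ = 19.5 m/s, a = -10 m/s².
v = v₀ + at → t = (0 − 19.5) / -10 = 1.95 s
v² = v₀² + 2aΔx → Δx = (0² − 19.5²)/(2·-10) = 19.0 m
Maximum height = 19.0 m

19.0 m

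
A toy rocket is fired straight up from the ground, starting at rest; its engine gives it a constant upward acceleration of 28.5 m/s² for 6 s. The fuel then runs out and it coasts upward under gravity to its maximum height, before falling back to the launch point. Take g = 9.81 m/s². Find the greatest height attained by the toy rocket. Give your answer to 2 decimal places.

Phase 1 (powered ascent): v₀ = 0 m/s, a = 28.5 m/s².
v = v₀ + at = 0 + (28.5)(6) = 171 m/s
Δx = v₀t + ½at² = 0·6 + 0.5·28.5·6² = 513 m

Phase 2 (coasting upward): v₀ = 171 m/s, a = -9.81 m/s².
v = v₀ + at → t = (0 − 171) / -9.81 = 17.4 s
v² = v₀² + 2aΔx → Δx = (0² − 171²)/(2·-9.81) = 1490 m
Maximum height = 513 + 1490 = 2000 m

2003.37 m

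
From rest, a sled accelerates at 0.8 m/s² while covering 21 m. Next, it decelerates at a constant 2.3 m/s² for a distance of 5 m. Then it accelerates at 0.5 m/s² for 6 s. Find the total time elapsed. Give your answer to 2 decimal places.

Phase 1 (accelerating): v₀ = 0 m/s, a = 0.8 m/s².
v² = v₀² + 2aΔx = 0² + 2·0.8·21 = 33.6 → v = 5.80 m/s
t = (v − v₀)/a = (5.80 − 0)/0.8 = 7.25 s

Phase 2 (decelerating): v₀ = 5.80 m/s, a = -2.3 m/s².
v² = v₀² + 2aΔx = 5.80² + 2·-2.3·5 = 10.6 → v = 3.26 m/s
t = (v − v₀)/a = (3.26 − 5.80)/-2.3 = 1.10 s

Phase 3 (accelerating): v₀ = 3.26 m/s, a = 0.5 m/s².
v = v₀ + at = 3.26 + (0.5)(6) = 6.26 m/s
Δx = v₀t + ½at² = 3.26·6 + 0.5·0.5·6² = 28.5 m
Total time = 7.25 + 1.10 + 6.00 = 14.4 s

14.35 s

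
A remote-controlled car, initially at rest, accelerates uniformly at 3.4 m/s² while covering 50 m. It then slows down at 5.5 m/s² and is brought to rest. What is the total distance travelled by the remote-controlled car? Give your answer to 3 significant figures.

80.9 m

Phase 1 (accelerating): v₀ = 0 m/s, a = 3.4 m/s².
v² = v₀² + 2aΔx = 0² + 2·3.4·50 = 340 → v = 18.4 m/s
t = (v − v₀)/a = (18.4 − 0)/3.4 = 5.42 s

Phase 2 (decelerating): v₀ = 18.4 m/s, a = -5.5 m/s².
v = v₀ + at → t = (0 − 18.4) / -5.5 = 3.35 s
v² = v₀² + 2aΔx → Δx = (0² − 18.4²)/(2·-5.5) = 30.9 m
Total distance = 50.0 + 30.9 = 80.9 m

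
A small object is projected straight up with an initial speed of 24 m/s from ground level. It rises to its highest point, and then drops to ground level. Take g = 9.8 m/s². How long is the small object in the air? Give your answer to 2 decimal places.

4.90 s

Phase 1 (rising): v₀ = 24.0 m/s, a = -9.8 m/s².
v = v₀ + at → t = (0 − 24.0) / -9.8 = 2.45 s
v² = v₀² + 2aΔx → Δx = (0² − 24.0²)/(2·-9.8) = 29.4 m

Phase 2 (falling): v₀ = 0 m/s, a = -9.8 m/s².
Falls 29.4 m from rest: t = √(2·29.4/9.8) = 2.45 s; v = g·t = 24.0 m/s.
Total time = 2.45 + 2.45 = 4.90 s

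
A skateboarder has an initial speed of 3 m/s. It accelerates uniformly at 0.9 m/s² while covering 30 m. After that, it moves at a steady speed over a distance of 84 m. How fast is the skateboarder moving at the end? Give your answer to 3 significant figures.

7.94 m/s

Phase 1 (accelerating): v₀ = 3.00 m/s, a = 0.9 m/s².
v² = v₀² + 2aΔx = 3.00² + 2·0.9·30 = 63.0 → v = 7.94 m/s
t = (v − v₀)/a = (7.94 − 3.00)/0.9 = 5.49 s

Phase 2 (constant speed): v₀ = 7.94 m/s, a = 0 m/s².
Constant speed: t = d/v = 84/7.94 = 10.6 s
Final speed = 7.94 m/s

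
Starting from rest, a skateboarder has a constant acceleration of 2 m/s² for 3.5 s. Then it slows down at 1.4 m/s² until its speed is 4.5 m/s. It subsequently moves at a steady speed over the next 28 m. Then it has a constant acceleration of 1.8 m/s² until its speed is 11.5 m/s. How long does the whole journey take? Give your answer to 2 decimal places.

Phase 1 (accelerating): v₀ = 0 m/s, a = 2 m/s².
v = v₀ + at = 0 + (2)(3.5) = 7.00 m/s
Δx = v₀t + ½at² = 0·3.5 + 0.5·2·3.5² = 12.2 m

Phase 2 (decelerating): v₀ = 7.00 m/s, a = -1.4 m/s².
v = v₀ + at → t = (4.5 − 7.00) / -1.4 = 1.79 s
v² = v₀² + 2aΔx → Δx = (4.5² − 7.00²)/(2·-1.4) = 10.3 m

Phase 3 (constant speed): v₀ = 4.50 m/s, a = 0 m/s².
Constant speed: t = d/v = 28/4.50 = 6.22 s

Phase 4 (accelerating): v₀ = 4.50 m/s, a = 1.8 m/s².
v = v₀ + at → t = (11.5 − 4.50) / 1.8 = 3.89 s
v² = v₀² + 2aΔx → Δx = (11.5² − 4.50²)/(2·1.8) = 31.1 m
Total time = 3.50 + 1.79 + 6.22 + 3.89 = 15.4 s

15.40 s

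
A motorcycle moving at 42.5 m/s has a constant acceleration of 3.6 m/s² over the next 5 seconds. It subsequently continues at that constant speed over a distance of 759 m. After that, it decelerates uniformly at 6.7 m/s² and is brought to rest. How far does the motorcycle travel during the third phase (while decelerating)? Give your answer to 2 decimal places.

Phase 1 (accelerating): v₀ = 42.5 m/s, a = 3.6 m/s².
v = v₀ + at = 42.5 + (3.6)(5) = 60.5 m/s
Δx = v₀t + ½at² = 42.5·5 + 0.5·3.6·5² = 258 m

Phase 2 (constant speed): v₀ = 60.5 m/s, a = 0 m/s².
Constant speed: t = d/v = 759/60.5 = 12.5 s

Phase 3 (decelerating): v₀ = 60.5 m/s, a = -6.7 m/s².
v = v₀ + at → t = (0 − 60.5) / -6.7 = 9.03 s
v² = v₀² + 2aΔx → Δx = (0² − 60.5²)/(2·-6.7) = 273 m
Distance in phase 3 = 273 m

273.15 m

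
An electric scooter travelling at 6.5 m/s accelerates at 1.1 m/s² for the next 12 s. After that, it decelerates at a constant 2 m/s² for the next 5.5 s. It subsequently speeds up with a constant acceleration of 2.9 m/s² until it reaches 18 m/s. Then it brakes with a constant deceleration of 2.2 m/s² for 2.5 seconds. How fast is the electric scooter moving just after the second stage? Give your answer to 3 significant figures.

Phase 1 (accelerating): v₀ = 6.50 m/s, a = 1.1 m/s².
v = v₀ + at = 6.50 + (1.1)(12) = 19.7 m/s
Δx = v₀t + ½at² = 6.50·12 + 0.5·1.1·12² = 157 m

Phase 2 (decelerating): v₀ = 19.7 m/s, a = -2 m/s².
v = v₀ + at = 19.7 + (-2)(5.5) = 8.70 m/s
Δx = v₀t + ½at² = 19.7·5.5 + 0.5·-2·5.5² = 78.1 m
Speed at end of phase 2 = 8.70 m/s

8.70 m/s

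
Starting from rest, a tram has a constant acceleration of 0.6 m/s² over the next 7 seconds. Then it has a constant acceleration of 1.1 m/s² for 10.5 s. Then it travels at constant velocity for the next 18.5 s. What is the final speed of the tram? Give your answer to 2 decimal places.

15.75 m/s

Phase 1 (accelerating): v₀ = 0 m/s, a = 0.6 m/s².
v = v₀ + at = 0 + (0.6)(7) = 4.20 m/s
Δx = v₀t + ½at² = 0·7 + 0.5·0.6·7² = 14.7 m

Phase 2 (accelerating): v₀ = 4.20 m/s, a = 1.1 m/s².
v = v₀ + at = 4.20 + (1.1)(10.5) = 15.8 m/s
Δx = v₀t + ½at² = 4.20·10.5 + 0.5·1.1·10.5² = 105 m

Phase 3 (constant speed): v₀ = 15.8 m/s, a = 0 m/s².
v = v₀ + at = 15.8 + (0)(18.5) = 15.8 m/s
Δx = v₀t + ½at² = 15.8·18.5 + 0.5·0·18.5² = 291 m
Final speed = 15.8 m/s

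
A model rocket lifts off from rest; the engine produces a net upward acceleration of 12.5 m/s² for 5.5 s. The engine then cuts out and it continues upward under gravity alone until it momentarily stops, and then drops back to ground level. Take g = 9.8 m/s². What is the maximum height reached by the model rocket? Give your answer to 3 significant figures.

Phase 1 (powered ascent): v₀ = 0 m/s, a = 12.5 m/s².
v = v₀ + at = 0 + (12.5)(5.5) = 68.8 m/s
Δx = v₀t + ½at² = 0·5.5 + 0.5·12.5·5.5² = 189 m

Phase 2 (coasting upward): v₀ = 68.8 m/s, a = -9.8 m/s².
v = v₀ + at → t = (0 − 68.8) / -9.8 = 7.02 s
v² = v₀² + 2aΔx → Δx = (0² − 68.8²)/(2·-9.8) = 241 m
Maximum height = 189 + 241 = 430 m

430 m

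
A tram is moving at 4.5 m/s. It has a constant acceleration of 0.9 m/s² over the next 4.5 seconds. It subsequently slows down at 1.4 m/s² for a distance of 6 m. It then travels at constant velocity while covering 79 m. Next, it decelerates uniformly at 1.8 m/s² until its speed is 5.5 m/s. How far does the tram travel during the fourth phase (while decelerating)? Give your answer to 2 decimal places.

Phase 1 (accelerating): v₀ = 4.50 m/s, a = 0.9 m/s².
v = v₀ + at = 4.50 + (0.9)(4.5) = 8.55 m/s
Δx = v₀t + ½at² = 4.50·4.5 + 0.5·0.9·4.5² = 29.4 m

Phase 2 (decelerating): v₀ = 8.55 m/s, a = -1.4 m/s².
v² = v₀² + 2aΔx = 8.55² + 2·-1.4·6 = 56.3 → v = 7.50 m/s
t = (v − v₀)/a = (7.50 − 8.55)/-1.4 = 0.748 s

Phase 3 (constant speed): v₀ = 7.50 m/s, a = 0 m/s².
Constant speed: t = d/v = 79/7.50 = 10.5 s

Phase 4 (decelerating): v₀ = 7.50 m/s, a = -1.8 m/s².
v = v₀ + at → t = (5.5 − 7.50) / -1.8 = 1.11 s
v² = v₀² + 2aΔx → Δx = (5.5² − 7.50²)/(2·-1.8) = 7.24 m
Distance in phase 4 = 7.24 m

7.24 m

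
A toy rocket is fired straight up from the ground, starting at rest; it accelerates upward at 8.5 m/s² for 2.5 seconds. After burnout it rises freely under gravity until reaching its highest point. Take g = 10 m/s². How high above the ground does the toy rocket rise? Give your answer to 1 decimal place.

49.1 m

Phase 1 (powered ascent): v₀ = 0 m/s, a = 8.5 m/s².
v = v₀ + at = 0 + (8.5)(2.5) = 21.2 m/s
Δx = v₀t + ½at² = 0·2.5 + 0.5·8.5·2.5² = 26.6 m

Phase 2 (coasting upward): v₀ = 21.2 m/s, a = -10 m/s².
v = v₀ + at → t = (0 − 21.2) / -10 = 2.12 s
v² = v₀² + 2aΔx → Δx = (0² − 21.2²)/(2·-10) = 22.6 m
Maximum height = 26.6 + 22.6 = 49.1 m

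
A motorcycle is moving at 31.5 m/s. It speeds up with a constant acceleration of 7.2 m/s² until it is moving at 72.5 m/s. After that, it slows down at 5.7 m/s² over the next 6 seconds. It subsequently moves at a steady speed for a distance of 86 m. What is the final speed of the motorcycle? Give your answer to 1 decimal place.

38.3 m/s

Phase 1 (accelerating): v₀ = 31.5 m/s, a = 7.2 m/s².
v = v₀ + at → t = (72.5 − 31.5) / 7.2 = 5.69 s
v² = v₀² + 2aΔx → Δx = (72.5² − 31.5²)/(2·7.2) = 296 m

Phase 2 (decelerating): v₀ = 72.5 m/s, a = -5.7 m/s².
v = v₀ + at = 72.5 + (-5.7)(6) = 38.3 m/s
Δx = v₀t + ½at² = 72.5·6 + 0.5·-5.7·6² = 332 m

Phase 3 (constant speed): v₀ = 38.3 m/s, a = 0 m/s².
Constant speed: t = d/v = 86/38.3 = 2.25 s
Final speed = 38.3 m/s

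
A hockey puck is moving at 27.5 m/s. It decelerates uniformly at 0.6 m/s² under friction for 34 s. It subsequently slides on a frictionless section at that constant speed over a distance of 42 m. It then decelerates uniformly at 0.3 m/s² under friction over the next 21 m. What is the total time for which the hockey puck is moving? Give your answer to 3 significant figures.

43.1 s

Phase 1 (decelerating): v₀ = 27.5 m/s, a = -0.6 m/s².
v = v₀ + at = 27.5 + (-0.6)(34) = 7.10 m/s
Δx = v₀t + ½at² = 27.5·34 + 0.5·-0.6·34² = 588 m

Phase 2 (constant speed): v₀ = 7.10 m/s, a = 0 m/s².
Constant speed: t = d/v = 42/7.10 = 5.92 s

Phase 3 (decelerating): v₀ = 7.10 m/s, a = -0.3 m/s².
v² = v₀² + 2aΔx = 7.10² + 2·-0.3·21 = 37.8 → v = 6.15 m/s
t = (v − v₀)/a = (6.15 − 7.10)/-0.3 = 3.17 s
Total time = 34.0 + 5.92 + 3.17 = 43.1 s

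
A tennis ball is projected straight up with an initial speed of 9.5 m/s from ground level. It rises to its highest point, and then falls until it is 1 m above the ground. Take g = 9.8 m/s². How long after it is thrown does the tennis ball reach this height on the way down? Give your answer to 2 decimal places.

1.83 s

Phase 1 (rising): v₀ = 9.50 m/s, a = -9.8 m/s².
v = v₀ + at → t = (0 − 9.50) / -9.8 = 0.969 s
v² = v₀² + 2aΔx → Δx = (0² − 9.50²)/(2·-9.8) = 4.60 m

Phase 2 (falling): v₀ = 0 m/s, a = -9.8 m/s².
Falls 3.60 m from rest: t = √(2·3.60/9.8) = 0.858 s; v = g·t = 8.41 m/s.
Total time = 0.969 + 0.858 = 1.83 s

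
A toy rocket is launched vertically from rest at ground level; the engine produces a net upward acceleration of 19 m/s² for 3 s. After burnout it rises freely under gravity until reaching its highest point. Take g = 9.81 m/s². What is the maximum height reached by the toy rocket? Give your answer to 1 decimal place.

251.1 m

Phase 1 (powered ascent): v₀ = 0 m/s, a = 19 m/s².
v = v₀ + at = 0 + (19)(3) = 57.0 m/s
Δx = v₀t + ½at² = 0·3 + 0.5·19·3² = 85.5 m

Phase 2 (coasting upward): v₀ = 57.0 m/s, a = -9.81 m/s².
v = v₀ + at → t = (0 − 57.0) / -9.81 = 5.81 s
v² = v₀² + 2aΔx → Δx = (0² − 57.0²)/(2·-9.81) = 166 m
Maximum height = 85.5 + 166 = 251 m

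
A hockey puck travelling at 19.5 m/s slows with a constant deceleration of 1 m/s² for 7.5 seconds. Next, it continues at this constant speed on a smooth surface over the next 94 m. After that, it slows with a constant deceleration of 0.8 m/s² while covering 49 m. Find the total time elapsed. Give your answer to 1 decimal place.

Phase 1 (decelerating): v₀ = 19.5 m/s, a = -1 m/s².
v = v₀ + at = 19.5 + (-1)(7.5) = 12.0 m/s
Δx = v₀t + ½at² = 19.5·7.5 + 0.5·-1·7.5² = 118 m

Phase 2 (constant speed): v₀ = 12.0 m/s, a = 0 m/s².
Constant speed: t = d/v = 94/12.0 = 7.83 s

Phase 3 (decelerating): v₀ = 12.0 m/s, a = -0.8 m/s².
v² = v₀² + 2aΔx = 12.0² + 2·-0.8·49 = 65.6 → v = 8.10 m/s
t = (v − v₀)/a = (8.10 − 12.0)/-0.8 = 4.88 s
Total time = 7.50 + 7.83 + 4.88 = 20.2 s

20.2 s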